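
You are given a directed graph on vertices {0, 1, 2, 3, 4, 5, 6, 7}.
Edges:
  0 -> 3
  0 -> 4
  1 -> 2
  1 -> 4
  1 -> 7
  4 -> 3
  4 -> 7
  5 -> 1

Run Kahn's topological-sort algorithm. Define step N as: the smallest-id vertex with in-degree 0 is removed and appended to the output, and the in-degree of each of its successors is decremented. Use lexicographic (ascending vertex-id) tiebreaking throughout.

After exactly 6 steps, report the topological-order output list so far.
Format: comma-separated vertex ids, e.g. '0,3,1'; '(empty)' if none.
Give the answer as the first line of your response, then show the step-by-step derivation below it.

0,5,1,2,4,3

step 1: output 0; order=[0]; indeg=(0,1,1,1,1,0,0,2)
step 2: output 5; order=[0,5]; indeg=(0,0,1,1,1,0,0,2)
step 3: output 1; order=[0,5,1]; indeg=(0,0,0,1,0,0,0,1)
step 4: output 2; order=[0,5,1,2]; indeg=(0,0,0,1,0,0,0,1)
step 5: output 4; order=[0,5,1,2,4]; indeg=(0,0,0,0,0,0,0,0)
step 6: output 3; order=[0,5,1,2,4,3]; indeg=(0,0,0,0,0,0,0,0)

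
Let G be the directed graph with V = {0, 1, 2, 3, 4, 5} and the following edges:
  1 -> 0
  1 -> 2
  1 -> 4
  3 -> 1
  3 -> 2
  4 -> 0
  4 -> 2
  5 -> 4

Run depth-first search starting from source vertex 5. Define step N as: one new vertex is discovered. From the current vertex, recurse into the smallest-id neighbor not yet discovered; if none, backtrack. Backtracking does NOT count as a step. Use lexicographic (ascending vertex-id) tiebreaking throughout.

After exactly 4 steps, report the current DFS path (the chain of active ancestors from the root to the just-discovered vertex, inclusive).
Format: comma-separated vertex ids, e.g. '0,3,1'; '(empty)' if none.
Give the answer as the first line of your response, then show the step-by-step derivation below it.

5,4,2

step 1: discover 5; path=5; order=5
step 2: discover 4; path=5>4; order=5,4
step 3: discover 0; path=5>4>0; order=5,4,0
step 4: discover 2; path=5>4>2; order=5,4,0,2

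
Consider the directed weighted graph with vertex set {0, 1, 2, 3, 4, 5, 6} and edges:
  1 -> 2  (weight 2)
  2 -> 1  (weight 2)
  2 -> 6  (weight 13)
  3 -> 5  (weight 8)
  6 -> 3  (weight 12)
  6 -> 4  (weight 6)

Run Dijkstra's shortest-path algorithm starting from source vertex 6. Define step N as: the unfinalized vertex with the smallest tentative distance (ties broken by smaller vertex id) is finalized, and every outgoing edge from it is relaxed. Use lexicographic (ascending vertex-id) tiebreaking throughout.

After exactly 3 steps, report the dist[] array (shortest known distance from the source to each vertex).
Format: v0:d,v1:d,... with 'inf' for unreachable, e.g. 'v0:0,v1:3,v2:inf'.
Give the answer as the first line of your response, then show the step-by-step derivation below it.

v0:inf,v1:inf,v2:inf,v3:12,v4:6,v5:20,v6:0

step 1: dist = v0:inf,v1:inf,v2:inf,v3:12,v4:6,v5:inf,v6:0
step 2: dist = v0:inf,v1:inf,v2:inf,v3:12,v4:6,v5:inf,v6:0
step 3: dist = v0:inf,v1:inf,v2:inf,v3:12,v4:6,v5:20,v6:0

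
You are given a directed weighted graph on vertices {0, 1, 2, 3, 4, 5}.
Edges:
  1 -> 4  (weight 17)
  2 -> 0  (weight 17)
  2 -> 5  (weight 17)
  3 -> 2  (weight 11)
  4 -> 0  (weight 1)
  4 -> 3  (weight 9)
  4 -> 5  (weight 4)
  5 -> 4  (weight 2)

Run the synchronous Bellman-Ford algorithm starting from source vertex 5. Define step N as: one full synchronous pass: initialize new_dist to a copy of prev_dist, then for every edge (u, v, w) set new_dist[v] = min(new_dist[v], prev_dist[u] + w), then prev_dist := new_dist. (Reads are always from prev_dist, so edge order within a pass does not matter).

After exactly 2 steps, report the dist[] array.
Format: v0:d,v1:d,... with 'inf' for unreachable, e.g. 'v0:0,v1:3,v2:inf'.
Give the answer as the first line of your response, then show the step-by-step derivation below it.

v0:3,v1:inf,v2:inf,v3:11,v4:2,v5:0

step 1: dist = v0:inf,v1:inf,v2:inf,v3:inf,v4:2,v5:0
step 2: dist = v0:3,v1:inf,v2:inf,v3:11,v4:2,v5:0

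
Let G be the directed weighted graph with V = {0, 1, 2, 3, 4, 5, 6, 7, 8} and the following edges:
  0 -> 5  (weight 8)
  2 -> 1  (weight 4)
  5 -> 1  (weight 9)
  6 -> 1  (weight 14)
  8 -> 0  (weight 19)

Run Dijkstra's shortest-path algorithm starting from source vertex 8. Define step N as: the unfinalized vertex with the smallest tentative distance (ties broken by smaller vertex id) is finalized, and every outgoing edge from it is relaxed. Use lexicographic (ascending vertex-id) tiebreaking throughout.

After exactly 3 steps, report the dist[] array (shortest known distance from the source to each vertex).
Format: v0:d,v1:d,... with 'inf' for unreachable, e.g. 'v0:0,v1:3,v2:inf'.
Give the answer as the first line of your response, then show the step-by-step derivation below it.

v0:19,v1:36,v2:inf,v3:inf,v4:inf,v5:27,v6:inf,v7:inf,v8:0

step 1: dist = v0:19,v1:inf,v2:inf,v3:inf,v4:inf,v5:inf,v6:inf,v7:inf,v8:0
step 2: dist = v0:19,v1:inf,v2:inf,v3:inf,v4:inf,v5:27,v6:inf,v7:inf,v8:0
step 3: dist = v0:19,v1:36,v2:inf,v3:inf,v4:inf,v5:27,v6:inf,v7:inf,v8:0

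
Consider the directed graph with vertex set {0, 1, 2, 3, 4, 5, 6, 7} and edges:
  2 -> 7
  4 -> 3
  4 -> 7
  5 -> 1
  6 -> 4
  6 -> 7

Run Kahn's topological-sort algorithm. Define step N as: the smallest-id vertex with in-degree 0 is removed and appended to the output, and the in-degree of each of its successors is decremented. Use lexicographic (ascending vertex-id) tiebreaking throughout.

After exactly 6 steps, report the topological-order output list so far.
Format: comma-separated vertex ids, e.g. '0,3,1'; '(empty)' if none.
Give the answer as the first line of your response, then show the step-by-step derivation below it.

0,2,5,1,6,4

step 1: output 0; order=[0]; indeg=(0,1,0,1,1,0,0,3)
step 2: output 2; order=[0,2]; indeg=(0,1,0,1,1,0,0,2)
step 3: output 5; order=[0,2,5]; indeg=(0,0,0,1,1,0,0,2)
step 4: output 1; order=[0,2,5,1]; indeg=(0,0,0,1,1,0,0,2)
step 5: output 6; order=[0,2,5,1,6]; indeg=(0,0,0,1,0,0,0,1)
step 6: output 4; order=[0,2,5,1,6,4]; indeg=(0,0,0,0,0,0,0,0)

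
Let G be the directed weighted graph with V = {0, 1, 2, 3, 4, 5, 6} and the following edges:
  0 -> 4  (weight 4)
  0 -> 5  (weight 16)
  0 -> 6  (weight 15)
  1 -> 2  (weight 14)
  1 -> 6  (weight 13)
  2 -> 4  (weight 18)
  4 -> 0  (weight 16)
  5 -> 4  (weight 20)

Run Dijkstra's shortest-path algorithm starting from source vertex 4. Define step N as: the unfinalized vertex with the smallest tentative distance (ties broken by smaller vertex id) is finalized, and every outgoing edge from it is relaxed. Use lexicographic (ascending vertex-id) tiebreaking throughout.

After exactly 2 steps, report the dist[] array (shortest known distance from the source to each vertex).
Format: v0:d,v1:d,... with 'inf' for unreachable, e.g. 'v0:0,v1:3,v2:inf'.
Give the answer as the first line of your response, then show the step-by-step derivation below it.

v0:16,v1:inf,v2:inf,v3:inf,v4:0,v5:32,v6:31

step 1: dist = v0:16,v1:inf,v2:inf,v3:inf,v4:0,v5:inf,v6:inf
step 2: dist = v0:16,v1:inf,v2:inf,v3:inf,v4:0,v5:32,v6:31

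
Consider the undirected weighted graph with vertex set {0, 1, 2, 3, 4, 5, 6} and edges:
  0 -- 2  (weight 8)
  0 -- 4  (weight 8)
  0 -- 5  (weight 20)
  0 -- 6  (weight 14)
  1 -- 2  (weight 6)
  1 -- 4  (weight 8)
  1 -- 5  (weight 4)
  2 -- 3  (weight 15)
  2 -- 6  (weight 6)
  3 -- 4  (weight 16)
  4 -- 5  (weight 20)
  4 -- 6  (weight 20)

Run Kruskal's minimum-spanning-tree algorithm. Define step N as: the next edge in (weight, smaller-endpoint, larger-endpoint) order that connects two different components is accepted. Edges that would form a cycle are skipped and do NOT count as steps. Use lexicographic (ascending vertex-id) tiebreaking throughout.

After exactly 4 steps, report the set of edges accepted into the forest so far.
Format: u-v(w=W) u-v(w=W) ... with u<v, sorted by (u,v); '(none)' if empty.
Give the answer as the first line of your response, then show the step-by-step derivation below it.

0-2(w=8) 1-2(w=6) 1-5(w=4) 2-6(w=6)

step 1: add edge 1-5 (w=4); MST = {1-5(w=4)}
step 2: add edge 1-2 (w=6); MST = {1-2(w=6) 1-5(w=4)}
step 3: add edge 2-6 (w=6); MST = {1-2(w=6) 1-5(w=4) 2-6(w=6)}
step 4: add edge 0-2 (w=8); MST = {0-2(w=8) 1-2(w=6) 1-5(w=4) 2-6(w=6)}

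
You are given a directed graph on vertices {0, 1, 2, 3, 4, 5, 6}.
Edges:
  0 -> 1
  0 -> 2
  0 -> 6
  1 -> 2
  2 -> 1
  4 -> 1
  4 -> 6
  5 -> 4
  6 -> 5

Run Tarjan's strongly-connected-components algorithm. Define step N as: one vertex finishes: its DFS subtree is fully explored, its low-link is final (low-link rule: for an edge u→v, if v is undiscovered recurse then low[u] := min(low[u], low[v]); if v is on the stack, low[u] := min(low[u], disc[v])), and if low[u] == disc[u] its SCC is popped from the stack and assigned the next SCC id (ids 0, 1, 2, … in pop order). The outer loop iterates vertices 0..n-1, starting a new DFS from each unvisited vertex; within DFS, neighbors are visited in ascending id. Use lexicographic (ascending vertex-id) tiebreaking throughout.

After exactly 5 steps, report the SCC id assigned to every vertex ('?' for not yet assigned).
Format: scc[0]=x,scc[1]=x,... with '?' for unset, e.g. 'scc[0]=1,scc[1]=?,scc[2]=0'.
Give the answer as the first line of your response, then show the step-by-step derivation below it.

scc[0]=?,scc[1]=0,scc[2]=0,scc[3]=?,scc[4]=1,scc[5]=1,scc[6]=1

step 1: low=(low[0]=0,low[1]=1,low[2]=1,low[3]=?,low[4]=?,low[5]=?,low[6]=?); scc=(scc[0]=?,scc[1]=?,scc[2]=?,scc[3]=?,scc[4]=?,scc[5]=?,scc[6]=?)
step 2: low=(low[0]=0,low[1]=1,low[2]=1,low[3]=?,low[4]=?,low[5]=?,low[6]=?); scc=(scc[0]=?,scc[1]=0,scc[2]=0,scc[3]=?,scc[4]=?,scc[5]=?,scc[6]=?)
step 3: low=(low[0]=0,low[1]=1,low[2]=1,low[3]=?,low[4]=3,low[5]=4,low[6]=3); scc=(scc[0]=?,scc[1]=0,scc[2]=0,scc[3]=?,scc[4]=?,scc[5]=?,scc[6]=?)
step 4: low=(low[0]=0,low[1]=1,low[2]=1,low[3]=?,low[4]=3,low[5]=3,low[6]=3); scc=(scc[0]=?,scc[1]=0,scc[2]=0,scc[3]=?,scc[4]=?,scc[5]=?,scc[6]=?)
step 5: low=(low[0]=0,low[1]=1,low[2]=1,low[3]=?,low[4]=3,low[5]=3,low[6]=3); scc=(scc[0]=?,scc[1]=0,scc[2]=0,scc[3]=?,scc[4]=1,scc[5]=1,scc[6]=1)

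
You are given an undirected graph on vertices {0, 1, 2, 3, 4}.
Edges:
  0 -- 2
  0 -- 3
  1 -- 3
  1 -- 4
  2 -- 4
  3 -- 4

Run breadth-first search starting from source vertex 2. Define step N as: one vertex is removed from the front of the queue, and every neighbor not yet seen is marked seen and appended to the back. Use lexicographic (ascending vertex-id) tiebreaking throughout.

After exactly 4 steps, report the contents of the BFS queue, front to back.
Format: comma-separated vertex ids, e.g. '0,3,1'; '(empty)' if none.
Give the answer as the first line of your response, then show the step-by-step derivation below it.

1

step 1: dequeue 2; queue=[0,4]; order=2
step 2: dequeue 0; queue=[4,3]; order=2,0
step 3: dequeue 4; queue=[3,1]; order=2,0,4
step 4: dequeue 3; queue=[1]; order=2,0,4,3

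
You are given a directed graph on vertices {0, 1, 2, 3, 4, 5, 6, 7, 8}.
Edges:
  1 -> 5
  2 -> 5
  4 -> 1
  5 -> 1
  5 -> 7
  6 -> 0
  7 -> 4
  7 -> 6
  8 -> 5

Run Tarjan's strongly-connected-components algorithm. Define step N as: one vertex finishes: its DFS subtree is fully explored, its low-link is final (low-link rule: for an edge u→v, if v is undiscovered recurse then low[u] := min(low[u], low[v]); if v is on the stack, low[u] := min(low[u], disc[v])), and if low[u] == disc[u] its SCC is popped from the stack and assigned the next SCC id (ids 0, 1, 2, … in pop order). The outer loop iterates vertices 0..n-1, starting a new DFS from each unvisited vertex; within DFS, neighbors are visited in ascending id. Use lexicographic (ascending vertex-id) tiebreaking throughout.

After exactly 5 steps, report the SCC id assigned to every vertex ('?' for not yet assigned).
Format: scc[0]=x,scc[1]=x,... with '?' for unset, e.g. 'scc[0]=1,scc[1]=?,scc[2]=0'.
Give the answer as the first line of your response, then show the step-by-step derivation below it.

scc[0]=0,scc[1]=?,scc[2]=?,scc[3]=?,scc[4]=?,scc[5]=?,scc[6]=1,scc[7]=?,scc[8]=?

step 1: low=(low[0]=0,low[1]=?,low[2]=?,low[3]=?,low[4]=?,low[5]=?,low[6]=?,low[7]=?,low[8]=?); scc=(scc[0]=0,scc[1]=?,scc[2]=?,scc[3]=?,scc[4]=?,scc[5]=?,scc[6]=?,scc[7]=?,scc[8]=?)
step 2: low=(low[0]=0,low[1]=1,low[2]=?,low[3]=?,low[4]=1,low[5]=1,low[6]=?,low[7]=3,low[8]=?); scc=(scc[0]=0,scc[1]=?,scc[2]=?,scc[3]=?,scc[4]=?,scc[5]=?,scc[6]=?,scc[7]=?,scc[8]=?)
step 3: low=(low[0]=0,low[1]=1,low[2]=?,low[3]=?,low[4]=1,low[5]=1,low[6]=5,low[7]=1,low[8]=?); scc=(scc[0]=0,scc[1]=?,scc[2]=?,scc[3]=?,scc[4]=?,scc[5]=?,scc[6]=1,scc[7]=?,scc[8]=?)
step 4: low=(low[0]=0,low[1]=1,low[2]=?,low[3]=?,low[4]=1,low[5]=1,low[6]=5,low[7]=1,low[8]=?); scc=(scc[0]=0,scc[1]=?,scc[2]=?,scc[3]=?,scc[4]=?,scc[5]=?,scc[6]=1,scc[7]=?,scc[8]=?)
step 5: low=(low[0]=0,low[1]=1,low[2]=?,low[3]=?,low[4]=1,low[5]=1,low[6]=5,low[7]=1,low[8]=?); scc=(scc[0]=0,scc[1]=?,scc[2]=?,scc[3]=?,scc[4]=?,scc[5]=?,scc[6]=1,scc[7]=?,scc[8]=?)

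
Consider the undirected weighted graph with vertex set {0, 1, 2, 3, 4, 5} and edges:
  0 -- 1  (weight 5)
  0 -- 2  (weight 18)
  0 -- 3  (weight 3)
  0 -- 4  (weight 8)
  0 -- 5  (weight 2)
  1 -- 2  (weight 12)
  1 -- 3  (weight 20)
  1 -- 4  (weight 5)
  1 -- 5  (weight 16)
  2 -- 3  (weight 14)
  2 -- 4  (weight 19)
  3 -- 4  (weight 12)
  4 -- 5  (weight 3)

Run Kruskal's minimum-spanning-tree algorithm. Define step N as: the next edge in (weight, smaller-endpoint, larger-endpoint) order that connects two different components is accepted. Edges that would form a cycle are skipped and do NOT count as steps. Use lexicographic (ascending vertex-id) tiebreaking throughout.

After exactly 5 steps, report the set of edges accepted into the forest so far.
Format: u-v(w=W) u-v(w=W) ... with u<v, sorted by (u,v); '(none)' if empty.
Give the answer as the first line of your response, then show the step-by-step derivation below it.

0-1(w=5) 0-3(w=3) 0-5(w=2) 1-2(w=12) 4-5(w=3)

step 1: add edge 0-5 (w=2); MST = {0-5(w=2)}
step 2: add edge 0-3 (w=3); MST = {0-3(w=3) 0-5(w=2)}
step 3: add edge 4-5 (w=3); MST = {0-3(w=3) 0-5(w=2) 4-5(w=3)}
step 4: add edge 0-1 (w=5); MST = {0-1(w=5) 0-3(w=3) 0-5(w=2) 4-5(w=3)}
step 5: add edge 1-2 (w=12); MST = {0-1(w=5) 0-3(w=3) 0-5(w=2) 1-2(w=12) 4-5(w=3)}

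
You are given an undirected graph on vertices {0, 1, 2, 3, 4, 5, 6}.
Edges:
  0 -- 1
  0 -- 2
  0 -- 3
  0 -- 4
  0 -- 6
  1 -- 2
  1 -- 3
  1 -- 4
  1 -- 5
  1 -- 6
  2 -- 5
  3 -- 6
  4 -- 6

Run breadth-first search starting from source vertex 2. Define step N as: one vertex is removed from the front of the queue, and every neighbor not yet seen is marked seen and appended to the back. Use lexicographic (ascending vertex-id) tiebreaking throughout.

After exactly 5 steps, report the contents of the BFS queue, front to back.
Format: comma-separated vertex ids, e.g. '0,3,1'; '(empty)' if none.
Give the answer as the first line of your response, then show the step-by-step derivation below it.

4,6

step 1: dequeue 2; queue=[0,1,5]; order=2
step 2: dequeue 0; queue=[1,5,3,4,6]; order=2,0
step 3: dequeue 1; queue=[5,3,4,6]; order=2,0,1
step 4: dequeue 5; queue=[3,4,6]; order=2,0,1,5
step 5: dequeue 3; queue=[4,6]; order=2,0,1,5,3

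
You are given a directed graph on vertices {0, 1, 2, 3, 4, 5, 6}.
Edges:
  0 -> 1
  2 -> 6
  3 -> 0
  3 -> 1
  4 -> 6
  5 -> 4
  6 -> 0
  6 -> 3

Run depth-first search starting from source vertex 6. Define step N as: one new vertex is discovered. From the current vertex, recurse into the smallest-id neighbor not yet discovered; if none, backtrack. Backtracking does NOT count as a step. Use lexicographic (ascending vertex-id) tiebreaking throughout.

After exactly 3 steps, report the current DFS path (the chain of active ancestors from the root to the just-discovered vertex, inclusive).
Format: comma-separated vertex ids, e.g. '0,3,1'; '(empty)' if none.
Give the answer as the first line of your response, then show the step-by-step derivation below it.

6,0,1

step 1: discover 6; path=6; order=6
step 2: discover 0; path=6>0; order=6,0
step 3: discover 1; path=6>0>1; order=6,0,1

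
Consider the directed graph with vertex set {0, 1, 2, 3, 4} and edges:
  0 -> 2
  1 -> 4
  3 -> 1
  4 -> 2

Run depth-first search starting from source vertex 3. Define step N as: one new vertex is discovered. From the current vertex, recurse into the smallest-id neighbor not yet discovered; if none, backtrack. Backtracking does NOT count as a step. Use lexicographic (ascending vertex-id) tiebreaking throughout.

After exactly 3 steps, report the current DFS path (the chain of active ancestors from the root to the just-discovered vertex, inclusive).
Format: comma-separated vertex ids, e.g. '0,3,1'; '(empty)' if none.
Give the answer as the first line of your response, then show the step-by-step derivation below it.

3,1,4

step 1: discover 3; path=3; order=3
step 2: discover 1; path=3>1; order=3,1
step 3: discover 4; path=3>1>4; order=3,1,4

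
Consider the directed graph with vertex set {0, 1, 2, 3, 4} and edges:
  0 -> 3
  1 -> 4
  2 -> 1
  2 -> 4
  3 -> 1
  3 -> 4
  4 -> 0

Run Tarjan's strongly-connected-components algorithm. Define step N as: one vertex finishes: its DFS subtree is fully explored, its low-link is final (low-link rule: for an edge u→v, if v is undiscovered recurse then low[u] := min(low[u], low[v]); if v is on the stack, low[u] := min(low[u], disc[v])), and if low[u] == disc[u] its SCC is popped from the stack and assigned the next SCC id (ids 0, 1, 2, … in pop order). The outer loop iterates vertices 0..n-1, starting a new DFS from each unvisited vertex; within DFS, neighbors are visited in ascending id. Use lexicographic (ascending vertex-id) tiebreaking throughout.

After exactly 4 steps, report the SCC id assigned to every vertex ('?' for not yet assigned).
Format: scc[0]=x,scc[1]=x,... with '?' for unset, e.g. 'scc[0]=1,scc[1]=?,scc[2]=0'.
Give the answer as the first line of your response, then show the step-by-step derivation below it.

scc[0]=0,scc[1]=0,scc[2]=?,scc[3]=0,scc[4]=0

step 1: low=(low[0]=0,low[1]=2,low[2]=?,low[3]=1,low[4]=0); scc=(scc[0]=?,scc[1]=?,scc[2]=?,scc[3]=?,scc[4]=?)
step 2: low=(low[0]=0,low[1]=0,low[2]=?,low[3]=1,low[4]=0); scc=(scc[0]=?,scc[1]=?,scc[2]=?,scc[3]=?,scc[4]=?)
step 3: low=(low[0]=0,low[1]=0,low[2]=?,low[3]=0,low[4]=0); scc=(scc[0]=?,scc[1]=?,scc[2]=?,scc[3]=?,scc[4]=?)
step 4: low=(low[0]=0,low[1]=0,low[2]=?,low[3]=0,low[4]=0); scc=(scc[0]=0,scc[1]=0,scc[2]=?,scc[3]=0,scc[4]=0)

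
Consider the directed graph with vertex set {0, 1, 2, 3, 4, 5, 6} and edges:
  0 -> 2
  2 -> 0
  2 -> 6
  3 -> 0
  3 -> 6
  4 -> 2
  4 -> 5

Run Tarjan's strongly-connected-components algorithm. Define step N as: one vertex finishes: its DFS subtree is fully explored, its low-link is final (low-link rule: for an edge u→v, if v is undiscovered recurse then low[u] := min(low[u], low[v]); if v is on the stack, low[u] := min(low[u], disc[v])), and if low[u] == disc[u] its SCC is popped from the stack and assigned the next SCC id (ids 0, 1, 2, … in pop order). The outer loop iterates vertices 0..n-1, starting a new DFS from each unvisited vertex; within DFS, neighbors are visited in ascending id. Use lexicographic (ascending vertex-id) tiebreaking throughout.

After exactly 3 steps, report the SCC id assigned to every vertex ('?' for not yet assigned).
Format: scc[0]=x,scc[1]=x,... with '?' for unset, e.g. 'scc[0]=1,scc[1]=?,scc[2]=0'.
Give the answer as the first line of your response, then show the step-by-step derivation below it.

scc[0]=1,scc[1]=?,scc[2]=1,scc[3]=?,scc[4]=?,scc[5]=?,scc[6]=0

step 1: low=(low[0]=0,low[1]=?,low[2]=0,low[3]=?,low[4]=?,low[5]=?,low[6]=2); scc=(scc[0]=?,scc[1]=?,scc[2]=?,scc[3]=?,scc[4]=?,scc[5]=?,scc[6]=0)
step 2: low=(low[0]=0,low[1]=?,low[2]=0,low[3]=?,low[4]=?,low[5]=?,low[6]=2); scc=(scc[0]=?,scc[1]=?,scc[2]=?,scc[3]=?,scc[4]=?,scc[5]=?,scc[6]=0)
step 3: low=(low[0]=0,low[1]=?,low[2]=0,low[3]=?,low[4]=?,low[5]=?,low[6]=2); scc=(scc[0]=1,scc[1]=?,scc[2]=1,scc[3]=?,scc[4]=?,scc[5]=?,scc[6]=0)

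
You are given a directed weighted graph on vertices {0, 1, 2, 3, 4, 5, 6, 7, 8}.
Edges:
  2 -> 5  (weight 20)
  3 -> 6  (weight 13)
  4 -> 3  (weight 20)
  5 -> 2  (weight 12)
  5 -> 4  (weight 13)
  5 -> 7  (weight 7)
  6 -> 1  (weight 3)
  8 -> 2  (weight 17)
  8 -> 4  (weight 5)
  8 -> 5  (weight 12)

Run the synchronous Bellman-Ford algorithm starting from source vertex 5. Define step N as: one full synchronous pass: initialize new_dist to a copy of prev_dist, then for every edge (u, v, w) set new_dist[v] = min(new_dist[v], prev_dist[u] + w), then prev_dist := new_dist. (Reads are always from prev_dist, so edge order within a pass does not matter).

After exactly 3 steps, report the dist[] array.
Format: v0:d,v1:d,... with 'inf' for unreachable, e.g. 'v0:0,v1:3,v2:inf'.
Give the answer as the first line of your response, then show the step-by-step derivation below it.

v0:inf,v1:inf,v2:12,v3:33,v4:13,v5:0,v6:46,v7:7,v8:inf

step 1: dist = v0:inf,v1:inf,v2:12,v3:inf,v4:13,v5:0,v6:inf,v7:7,v8:inf
step 2: dist = v0:inf,v1:inf,v2:12,v3:33,v4:13,v5:0,v6:inf,v7:7,v8:inf
step 3: dist = v0:inf,v1:inf,v2:12,v3:33,v4:13,v5:0,v6:46,v7:7,v8:inf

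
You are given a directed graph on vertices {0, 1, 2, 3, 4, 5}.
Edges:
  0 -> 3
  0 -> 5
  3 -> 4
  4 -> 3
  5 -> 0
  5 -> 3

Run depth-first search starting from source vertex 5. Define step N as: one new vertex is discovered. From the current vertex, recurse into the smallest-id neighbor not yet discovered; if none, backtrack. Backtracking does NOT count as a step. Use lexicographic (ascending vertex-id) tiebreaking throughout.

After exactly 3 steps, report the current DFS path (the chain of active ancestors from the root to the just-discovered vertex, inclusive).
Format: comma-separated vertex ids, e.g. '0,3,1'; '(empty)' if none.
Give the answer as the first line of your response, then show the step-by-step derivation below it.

5,0,3

step 1: discover 5; path=5; order=5
step 2: discover 0; path=5>0; order=5,0
step 3: discover 3; path=5>0>3; order=5,0,3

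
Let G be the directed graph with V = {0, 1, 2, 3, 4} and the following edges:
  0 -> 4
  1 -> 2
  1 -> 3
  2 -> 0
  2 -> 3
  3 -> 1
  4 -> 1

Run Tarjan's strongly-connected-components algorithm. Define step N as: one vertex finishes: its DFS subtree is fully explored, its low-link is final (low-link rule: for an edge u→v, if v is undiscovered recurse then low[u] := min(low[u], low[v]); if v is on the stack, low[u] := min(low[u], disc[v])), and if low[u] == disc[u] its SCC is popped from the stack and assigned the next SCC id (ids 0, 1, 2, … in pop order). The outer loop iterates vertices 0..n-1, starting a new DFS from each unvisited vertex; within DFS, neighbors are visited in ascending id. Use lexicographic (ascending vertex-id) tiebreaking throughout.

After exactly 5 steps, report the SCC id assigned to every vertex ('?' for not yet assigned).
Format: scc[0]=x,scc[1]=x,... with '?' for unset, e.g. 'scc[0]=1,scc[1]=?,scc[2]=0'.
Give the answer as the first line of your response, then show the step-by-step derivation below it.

scc[0]=0,scc[1]=0,scc[2]=0,scc[3]=0,scc[4]=0

step 1: low=(low[0]=0,low[1]=2,low[2]=0,low[3]=2,low[4]=1); scc=(scc[0]=?,scc[1]=?,scc[2]=?,scc[3]=?,scc[4]=?)
step 2: low=(low[0]=0,low[1]=2,low[2]=0,low[3]=2,low[4]=1); scc=(scc[0]=?,scc[1]=?,scc[2]=?,scc[3]=?,scc[4]=?)
step 3: low=(low[0]=0,low[1]=0,low[2]=0,low[3]=2,low[4]=1); scc=(scc[0]=?,scc[1]=?,scc[2]=?,scc[3]=?,scc[4]=?)
step 4: low=(low[0]=0,low[1]=0,low[2]=0,low[3]=2,low[4]=0); scc=(scc[0]=?,scc[1]=?,scc[2]=?,scc[3]=?,scc[4]=?)
step 5: low=(low[0]=0,low[1]=0,low[2]=0,low[3]=2,low[4]=0); scc=(scc[0]=0,scc[1]=0,scc[2]=0,scc[3]=0,scc[4]=0)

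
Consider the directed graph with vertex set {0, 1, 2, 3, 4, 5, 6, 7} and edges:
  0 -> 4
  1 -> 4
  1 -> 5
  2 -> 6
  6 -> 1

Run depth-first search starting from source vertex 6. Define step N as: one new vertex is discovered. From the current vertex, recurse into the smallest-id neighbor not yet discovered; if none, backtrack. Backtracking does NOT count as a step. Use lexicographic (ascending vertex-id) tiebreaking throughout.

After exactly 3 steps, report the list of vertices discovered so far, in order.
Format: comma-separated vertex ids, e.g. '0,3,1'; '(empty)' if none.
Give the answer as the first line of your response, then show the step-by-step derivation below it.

6,1,4

step 1: discover 6; path=6; order=6
step 2: discover 1; path=6>1; order=6,1
step 3: discover 4; path=6>1>4; order=6,1,4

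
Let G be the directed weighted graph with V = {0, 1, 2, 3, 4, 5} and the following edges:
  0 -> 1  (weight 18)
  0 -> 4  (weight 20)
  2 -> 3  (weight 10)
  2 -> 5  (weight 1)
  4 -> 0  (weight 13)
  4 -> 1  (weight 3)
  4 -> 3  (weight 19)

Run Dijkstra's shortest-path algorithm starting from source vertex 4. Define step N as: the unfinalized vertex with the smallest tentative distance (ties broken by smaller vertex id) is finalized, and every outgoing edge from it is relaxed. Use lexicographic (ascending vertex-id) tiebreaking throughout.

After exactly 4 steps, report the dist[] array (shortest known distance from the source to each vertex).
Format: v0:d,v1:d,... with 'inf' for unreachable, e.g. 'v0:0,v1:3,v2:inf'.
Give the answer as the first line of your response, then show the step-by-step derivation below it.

v0:13,v1:3,v2:inf,v3:19,v4:0,v5:inf

step 1: dist = v0:13,v1:3,v2:inf,v3:19,v4:0,v5:inf
step 2: dist = v0:13,v1:3,v2:inf,v3:19,v4:0,v5:inf
step 3: dist = v0:13,v1:3,v2:inf,v3:19,v4:0,v5:inf
step 4: dist = v0:13,v1:3,v2:inf,v3:19,v4:0,v5:inf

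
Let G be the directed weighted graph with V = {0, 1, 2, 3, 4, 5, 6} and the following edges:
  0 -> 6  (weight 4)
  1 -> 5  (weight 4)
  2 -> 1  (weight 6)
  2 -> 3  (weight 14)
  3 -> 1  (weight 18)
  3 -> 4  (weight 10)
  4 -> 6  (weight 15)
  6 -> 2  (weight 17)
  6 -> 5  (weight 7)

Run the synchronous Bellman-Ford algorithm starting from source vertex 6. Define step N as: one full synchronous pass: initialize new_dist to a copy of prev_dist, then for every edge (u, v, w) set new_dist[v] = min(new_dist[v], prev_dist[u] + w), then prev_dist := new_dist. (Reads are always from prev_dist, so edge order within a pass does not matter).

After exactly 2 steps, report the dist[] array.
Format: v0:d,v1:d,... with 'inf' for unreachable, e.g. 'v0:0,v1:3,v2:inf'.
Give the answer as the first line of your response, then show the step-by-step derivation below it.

v0:inf,v1:23,v2:17,v3:31,v4:inf,v5:7,v6:0

step 1: dist = v0:inf,v1:inf,v2:17,v3:inf,v4:inf,v5:7,v6:0
step 2: dist = v0:inf,v1:23,v2:17,v3:31,v4:inf,v5:7,v6:0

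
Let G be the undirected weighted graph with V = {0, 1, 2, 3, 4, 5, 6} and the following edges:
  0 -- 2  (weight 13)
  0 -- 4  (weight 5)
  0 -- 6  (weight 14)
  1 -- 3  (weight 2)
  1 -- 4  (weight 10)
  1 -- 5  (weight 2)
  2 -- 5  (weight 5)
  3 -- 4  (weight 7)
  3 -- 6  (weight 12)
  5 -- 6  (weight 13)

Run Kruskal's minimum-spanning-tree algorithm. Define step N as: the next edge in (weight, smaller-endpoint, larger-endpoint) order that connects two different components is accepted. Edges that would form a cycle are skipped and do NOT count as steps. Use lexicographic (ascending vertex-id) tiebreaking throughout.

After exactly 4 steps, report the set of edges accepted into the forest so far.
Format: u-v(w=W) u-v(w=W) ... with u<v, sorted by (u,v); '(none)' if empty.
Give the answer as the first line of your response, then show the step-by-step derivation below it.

0-4(w=5) 1-3(w=2) 1-5(w=2) 2-5(w=5)

step 1: add edge 1-3 (w=2); MST = {1-3(w=2)}
step 2: add edge 1-5 (w=2); MST = {1-3(w=2) 1-5(w=2)}
step 3: add edge 0-4 (w=5); MST = {0-4(w=5) 1-3(w=2) 1-5(w=2)}
step 4: add edge 2-5 (w=5); MST = {0-4(w=5) 1-3(w=2) 1-5(w=2) 2-5(w=5)}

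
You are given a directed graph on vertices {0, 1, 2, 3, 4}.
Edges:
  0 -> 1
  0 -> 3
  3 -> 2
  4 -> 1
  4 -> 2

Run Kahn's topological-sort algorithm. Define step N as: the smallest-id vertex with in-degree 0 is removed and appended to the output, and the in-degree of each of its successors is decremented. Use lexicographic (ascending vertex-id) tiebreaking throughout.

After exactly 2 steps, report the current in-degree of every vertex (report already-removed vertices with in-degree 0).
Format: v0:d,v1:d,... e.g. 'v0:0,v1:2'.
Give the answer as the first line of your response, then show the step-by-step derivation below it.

v0:0,v1:1,v2:1,v3:0,v4:0

step 1: output 0; order=[0]; indeg=(0,1,2,0,0)
step 2: output 3; order=[0,3]; indeg=(0,1,1,0,0)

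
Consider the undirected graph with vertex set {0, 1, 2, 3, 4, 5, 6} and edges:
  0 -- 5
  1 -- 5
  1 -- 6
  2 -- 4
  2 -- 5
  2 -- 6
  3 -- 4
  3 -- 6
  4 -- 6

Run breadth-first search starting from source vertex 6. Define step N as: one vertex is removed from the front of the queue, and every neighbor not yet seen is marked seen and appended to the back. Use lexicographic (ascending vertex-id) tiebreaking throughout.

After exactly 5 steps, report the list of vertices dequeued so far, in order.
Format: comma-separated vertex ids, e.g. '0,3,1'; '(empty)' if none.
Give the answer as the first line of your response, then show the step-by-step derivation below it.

6,1,2,3,4

step 1: dequeue 6; queue=[1,2,3,4]; order=6
step 2: dequeue 1; queue=[2,3,4,5]; order=6,1
step 3: dequeue 2; queue=[3,4,5]; order=6,1,2
step 4: dequeue 3; queue=[4,5]; order=6,1,2,3
step 5: dequeue 4; queue=[5]; order=6,1,2,3,4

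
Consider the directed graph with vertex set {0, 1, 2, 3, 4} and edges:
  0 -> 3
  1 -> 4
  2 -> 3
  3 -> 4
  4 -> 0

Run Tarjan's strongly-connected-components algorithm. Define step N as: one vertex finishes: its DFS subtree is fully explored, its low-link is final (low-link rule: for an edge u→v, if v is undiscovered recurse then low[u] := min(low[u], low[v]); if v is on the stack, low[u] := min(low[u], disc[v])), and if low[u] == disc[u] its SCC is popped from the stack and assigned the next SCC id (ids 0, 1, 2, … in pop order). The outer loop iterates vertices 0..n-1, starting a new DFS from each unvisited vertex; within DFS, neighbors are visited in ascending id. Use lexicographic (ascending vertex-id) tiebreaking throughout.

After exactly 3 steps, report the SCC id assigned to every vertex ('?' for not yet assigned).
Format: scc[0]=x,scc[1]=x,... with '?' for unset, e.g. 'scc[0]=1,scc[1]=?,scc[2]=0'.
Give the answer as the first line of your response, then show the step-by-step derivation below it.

scc[0]=0,scc[1]=?,scc[2]=?,scc[3]=0,scc[4]=0

step 1: low=(low[0]=0,low[1]=?,low[2]=?,low[3]=1,low[4]=0); scc=(scc[0]=?,scc[1]=?,scc[2]=?,scc[3]=?,scc[4]=?)
step 2: low=(low[0]=0,low[1]=?,low[2]=?,low[3]=0,low[4]=0); scc=(scc[0]=?,scc[1]=?,scc[2]=?,scc[3]=?,scc[4]=?)
step 3: low=(low[0]=0,low[1]=?,low[2]=?,low[3]=0,low[4]=0); scc=(scc[0]=0,scc[1]=?,scc[2]=?,scc[3]=0,scc[4]=0)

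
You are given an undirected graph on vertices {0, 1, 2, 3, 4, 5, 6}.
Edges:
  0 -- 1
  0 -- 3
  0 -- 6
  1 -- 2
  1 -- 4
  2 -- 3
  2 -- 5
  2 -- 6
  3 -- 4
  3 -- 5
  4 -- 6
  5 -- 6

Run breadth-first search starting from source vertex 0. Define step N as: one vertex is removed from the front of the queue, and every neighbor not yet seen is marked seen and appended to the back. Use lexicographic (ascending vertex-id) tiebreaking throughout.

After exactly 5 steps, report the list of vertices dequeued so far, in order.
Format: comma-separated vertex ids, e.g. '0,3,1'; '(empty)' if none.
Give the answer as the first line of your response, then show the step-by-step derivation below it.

0,1,3,6,2

step 1: dequeue 0; queue=[1,3,6]; order=0
step 2: dequeue 1; queue=[3,6,2,4]; order=0,1
step 3: dequeue 3; queue=[6,2,4,5]; order=0,1,3
step 4: dequeue 6; queue=[2,4,5]; order=0,1,3,6
step 5: dequeue 2; queue=[4,5]; order=0,1,3,6,2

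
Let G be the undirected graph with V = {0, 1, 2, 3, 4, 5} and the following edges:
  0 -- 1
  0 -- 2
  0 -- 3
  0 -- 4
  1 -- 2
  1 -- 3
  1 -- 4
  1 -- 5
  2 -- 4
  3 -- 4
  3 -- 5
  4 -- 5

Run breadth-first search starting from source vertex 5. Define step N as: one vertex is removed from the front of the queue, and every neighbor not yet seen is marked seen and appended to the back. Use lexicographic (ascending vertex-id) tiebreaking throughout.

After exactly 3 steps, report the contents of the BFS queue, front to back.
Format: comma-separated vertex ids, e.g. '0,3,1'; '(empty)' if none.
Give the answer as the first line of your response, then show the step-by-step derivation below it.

4,0,2

step 1: dequeue 5; queue=[1,3,4]; order=5
step 2: dequeue 1; queue=[3,4,0,2]; order=5,1
step 3: dequeue 3; queue=[4,0,2]; order=5,1,3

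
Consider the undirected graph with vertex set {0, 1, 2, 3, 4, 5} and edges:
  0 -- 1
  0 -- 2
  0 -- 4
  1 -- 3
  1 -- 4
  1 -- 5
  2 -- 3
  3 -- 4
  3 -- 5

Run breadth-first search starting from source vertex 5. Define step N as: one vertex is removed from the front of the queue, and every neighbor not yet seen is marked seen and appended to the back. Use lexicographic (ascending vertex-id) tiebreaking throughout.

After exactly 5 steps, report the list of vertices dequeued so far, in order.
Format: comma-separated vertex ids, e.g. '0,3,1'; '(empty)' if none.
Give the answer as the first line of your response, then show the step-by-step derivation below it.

5,1,3,0,4

step 1: dequeue 5; queue=[1,3]; order=5
step 2: dequeue 1; queue=[3,0,4]; order=5,1
step 3: dequeue 3; queue=[0,4,2]; order=5,1,3
step 4: dequeue 0; queue=[4,2]; order=5,1,3,0
step 5: dequeue 4; queue=[2]; order=5,1,3,0,4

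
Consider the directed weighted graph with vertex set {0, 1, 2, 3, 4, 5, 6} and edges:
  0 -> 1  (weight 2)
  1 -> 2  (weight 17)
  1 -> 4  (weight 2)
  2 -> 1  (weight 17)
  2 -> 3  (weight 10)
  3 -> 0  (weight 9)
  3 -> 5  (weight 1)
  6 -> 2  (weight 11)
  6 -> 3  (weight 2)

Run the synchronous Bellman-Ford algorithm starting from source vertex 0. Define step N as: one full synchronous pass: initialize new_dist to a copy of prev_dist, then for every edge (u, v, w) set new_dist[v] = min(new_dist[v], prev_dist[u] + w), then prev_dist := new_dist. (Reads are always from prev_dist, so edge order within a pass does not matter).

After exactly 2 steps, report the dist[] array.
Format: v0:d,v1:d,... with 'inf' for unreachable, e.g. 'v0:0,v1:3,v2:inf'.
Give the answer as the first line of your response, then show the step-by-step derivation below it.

v0:0,v1:2,v2:19,v3:inf,v4:4,v5:inf,v6:inf

step 1: dist = v0:0,v1:2,v2:inf,v3:inf,v4:inf,v5:inf,v6:inf
step 2: dist = v0:0,v1:2,v2:19,v3:inf,v4:4,v5:inf,v6:inf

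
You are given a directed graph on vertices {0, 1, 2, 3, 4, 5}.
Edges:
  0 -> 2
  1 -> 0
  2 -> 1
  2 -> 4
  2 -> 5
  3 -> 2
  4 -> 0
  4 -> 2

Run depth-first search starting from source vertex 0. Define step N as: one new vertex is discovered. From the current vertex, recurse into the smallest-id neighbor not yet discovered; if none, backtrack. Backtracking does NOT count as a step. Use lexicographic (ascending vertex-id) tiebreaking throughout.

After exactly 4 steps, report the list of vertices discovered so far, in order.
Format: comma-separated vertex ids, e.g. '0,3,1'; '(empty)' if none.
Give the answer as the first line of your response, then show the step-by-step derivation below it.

0,2,1,4

step 1: discover 0; path=0; order=0
step 2: discover 2; path=0>2; order=0,2
step 3: discover 1; path=0>2>1; order=0,2,1
step 4: discover 4; path=0>2>4; order=0,2,1,4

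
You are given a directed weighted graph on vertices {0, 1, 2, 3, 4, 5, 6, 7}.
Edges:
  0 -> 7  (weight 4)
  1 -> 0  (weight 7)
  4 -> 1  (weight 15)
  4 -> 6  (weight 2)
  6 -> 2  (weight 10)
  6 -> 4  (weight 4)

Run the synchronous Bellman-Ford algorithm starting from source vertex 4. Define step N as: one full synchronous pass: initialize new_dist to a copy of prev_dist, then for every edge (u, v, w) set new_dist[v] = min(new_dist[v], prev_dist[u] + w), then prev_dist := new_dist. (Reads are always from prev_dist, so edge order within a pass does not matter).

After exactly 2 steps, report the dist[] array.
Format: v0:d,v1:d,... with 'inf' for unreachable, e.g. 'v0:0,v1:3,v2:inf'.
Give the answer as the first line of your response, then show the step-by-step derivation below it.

v0:22,v1:15,v2:12,v3:inf,v4:0,v5:inf,v6:2,v7:inf

step 1: dist = v0:inf,v1:15,v2:inf,v3:inf,v4:0,v5:inf,v6:2,v7:inf
step 2: dist = v0:22,v1:15,v2:12,v3:inf,v4:0,v5:inf,v6:2,v7:inf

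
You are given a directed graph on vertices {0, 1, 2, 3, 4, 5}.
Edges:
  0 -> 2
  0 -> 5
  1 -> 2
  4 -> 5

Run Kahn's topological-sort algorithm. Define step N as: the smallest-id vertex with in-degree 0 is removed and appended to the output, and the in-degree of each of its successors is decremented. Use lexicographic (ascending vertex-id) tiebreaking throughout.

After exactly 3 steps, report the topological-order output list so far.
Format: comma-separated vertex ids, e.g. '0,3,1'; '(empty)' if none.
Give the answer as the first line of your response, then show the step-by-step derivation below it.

0,1,2

step 1: output 0; order=[0]; indeg=(0,0,1,0,0,1)
step 2: output 1; order=[0,1]; indeg=(0,0,0,0,0,1)
step 3: output 2; order=[0,1,2]; indeg=(0,0,0,0,0,1)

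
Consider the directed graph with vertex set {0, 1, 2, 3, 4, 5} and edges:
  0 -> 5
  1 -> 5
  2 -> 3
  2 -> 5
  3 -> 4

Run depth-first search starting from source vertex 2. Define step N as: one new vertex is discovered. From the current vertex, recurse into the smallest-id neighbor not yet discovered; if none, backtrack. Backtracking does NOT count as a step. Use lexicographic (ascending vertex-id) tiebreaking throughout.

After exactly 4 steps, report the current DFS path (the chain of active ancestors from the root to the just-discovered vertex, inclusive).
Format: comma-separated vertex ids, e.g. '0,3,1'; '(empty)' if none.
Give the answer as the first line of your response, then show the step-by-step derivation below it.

2,5

step 1: discover 2; path=2; order=2
step 2: discover 3; path=2>3; order=2,3
step 3: discover 4; path=2>3>4; order=2,3,4
step 4: discover 5; path=2>5; order=2,3,4,5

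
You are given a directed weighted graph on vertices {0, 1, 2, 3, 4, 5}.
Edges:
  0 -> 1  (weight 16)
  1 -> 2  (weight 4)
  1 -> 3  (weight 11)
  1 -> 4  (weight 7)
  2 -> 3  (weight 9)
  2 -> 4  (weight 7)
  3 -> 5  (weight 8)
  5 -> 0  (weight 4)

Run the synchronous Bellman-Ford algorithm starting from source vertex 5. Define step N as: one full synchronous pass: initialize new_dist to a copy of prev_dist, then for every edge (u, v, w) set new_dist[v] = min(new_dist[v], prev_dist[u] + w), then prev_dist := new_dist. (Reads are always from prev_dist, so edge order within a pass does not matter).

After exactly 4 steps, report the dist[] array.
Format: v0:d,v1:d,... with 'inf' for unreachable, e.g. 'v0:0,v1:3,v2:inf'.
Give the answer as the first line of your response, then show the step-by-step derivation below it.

v0:4,v1:20,v2:24,v3:31,v4:27,v5:0

step 1: dist = v0:4,v1:inf,v2:inf,v3:inf,v4:inf,v5:0
step 2: dist = v0:4,v1:20,v2:inf,v3:inf,v4:inf,v5:0
step 3: dist = v0:4,v1:20,v2:24,v3:31,v4:27,v5:0
step 4: dist = v0:4,v1:20,v2:24,v3:31,v4:27,v5:0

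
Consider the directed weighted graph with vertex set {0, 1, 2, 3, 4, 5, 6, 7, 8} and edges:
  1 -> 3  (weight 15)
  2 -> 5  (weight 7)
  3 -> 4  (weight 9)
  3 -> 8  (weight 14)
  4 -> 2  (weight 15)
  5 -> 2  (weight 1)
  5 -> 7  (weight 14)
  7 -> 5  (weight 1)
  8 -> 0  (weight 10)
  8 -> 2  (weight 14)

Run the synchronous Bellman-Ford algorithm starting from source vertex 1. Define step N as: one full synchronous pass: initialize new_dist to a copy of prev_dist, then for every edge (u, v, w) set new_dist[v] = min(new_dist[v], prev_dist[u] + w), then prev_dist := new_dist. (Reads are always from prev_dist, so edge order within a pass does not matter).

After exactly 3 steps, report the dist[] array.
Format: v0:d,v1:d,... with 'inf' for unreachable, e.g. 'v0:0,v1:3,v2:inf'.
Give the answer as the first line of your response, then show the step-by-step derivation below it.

v0:39,v1:0,v2:39,v3:15,v4:24,v5:inf,v6:inf,v7:inf,v8:29

step 1: dist = v0:inf,v1:0,v2:inf,v3:15,v4:inf,v5:inf,v6:inf,v7:inf,v8:inf
step 2: dist = v0:inf,v1:0,v2:inf,v3:15,v4:24,v5:inf,v6:inf,v7:inf,v8:29
step 3: dist = v0:39,v1:0,v2:39,v3:15,v4:24,v5:inf,v6:inf,v7:inf,v8:29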